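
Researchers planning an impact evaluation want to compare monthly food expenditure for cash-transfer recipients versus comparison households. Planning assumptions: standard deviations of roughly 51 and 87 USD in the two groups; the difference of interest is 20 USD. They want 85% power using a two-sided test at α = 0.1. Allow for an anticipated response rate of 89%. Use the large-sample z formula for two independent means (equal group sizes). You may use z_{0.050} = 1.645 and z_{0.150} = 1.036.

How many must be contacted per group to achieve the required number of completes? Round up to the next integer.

n = 206 per group

n = (z_{α/2} + z_β)² · (σ₁² + σ₂²) / δ²
  = (1.645 + 1.036)² · (51² + 87² = 10170) / 20²
  = 7.1878 · 10170 / 400
  = 182.75
Adjust for 89% response: 182.75 / 0.89 = 205.34.
Round up → n = 206 per group.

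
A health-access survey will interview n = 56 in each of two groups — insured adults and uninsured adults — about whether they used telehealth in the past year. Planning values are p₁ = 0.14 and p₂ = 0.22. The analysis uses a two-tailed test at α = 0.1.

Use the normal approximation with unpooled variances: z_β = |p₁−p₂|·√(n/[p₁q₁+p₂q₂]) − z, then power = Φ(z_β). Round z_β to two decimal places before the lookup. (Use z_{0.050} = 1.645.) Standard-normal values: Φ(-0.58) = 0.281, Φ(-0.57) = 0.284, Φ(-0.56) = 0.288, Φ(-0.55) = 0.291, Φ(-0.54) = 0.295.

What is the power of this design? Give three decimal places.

Power ≈ 0.295

z_β = |p₁−p₂|·√(n/[p₁q₁+p₂q₂]) − z_{α/2}
    = 0.08 · √(56/0.2920) − 1.645
    = 0.08 · 13.8485 − 1.645
    = 1.1079 − 1.645 = -0.5371 → -0.54
Power = Φ(-0.54) = 0.295.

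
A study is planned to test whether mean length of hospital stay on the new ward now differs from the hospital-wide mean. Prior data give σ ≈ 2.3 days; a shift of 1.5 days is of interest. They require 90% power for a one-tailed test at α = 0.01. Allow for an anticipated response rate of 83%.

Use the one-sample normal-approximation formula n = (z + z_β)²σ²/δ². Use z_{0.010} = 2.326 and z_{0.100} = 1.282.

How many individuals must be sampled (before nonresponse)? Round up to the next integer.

n = (z_α + z_β)² · σ² / δ²
  = (2.326 + 1.282)² · 2.3² / 1.5²
  = 13.0177 · 5.29 / 2.25
  = 30.61
Adjust for 83% response: 30.61 / 0.83 = 36.87.
Round up → n = 37.

n = 37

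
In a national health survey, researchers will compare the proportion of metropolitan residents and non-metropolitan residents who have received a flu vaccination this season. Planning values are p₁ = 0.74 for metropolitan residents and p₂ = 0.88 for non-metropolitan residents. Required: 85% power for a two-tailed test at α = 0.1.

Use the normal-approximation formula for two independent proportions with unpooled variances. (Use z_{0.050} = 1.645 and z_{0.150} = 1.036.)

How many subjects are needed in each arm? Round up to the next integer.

n = (z_{α/2} + z_β)² · [p₁(1−p₁) + p₂(1−p₂)] / (p₁ − p₂)²
  = (1.645 + 1.036)² · (0.74·0.26 + 0.88·0.12) / (-0.14)²
  = (2.681)² · (0.1924 + 0.1056) / 0.0196
  = 7.1878 · 0.2980 / 0.0196
  = 109.28
Round up → n = 110 per group.

n = 110 per group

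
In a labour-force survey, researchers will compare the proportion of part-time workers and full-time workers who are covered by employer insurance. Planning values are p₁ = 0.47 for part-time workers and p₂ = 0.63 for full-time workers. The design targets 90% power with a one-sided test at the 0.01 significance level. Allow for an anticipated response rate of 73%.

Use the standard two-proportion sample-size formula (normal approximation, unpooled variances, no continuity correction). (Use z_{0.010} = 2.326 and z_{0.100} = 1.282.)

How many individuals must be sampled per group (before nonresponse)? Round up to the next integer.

n = 336 per group

n = (z_α + z_β)² · [p₁(1−p₁) + p₂(1−p₂)] / (p₁ − p₂)²
  = (2.326 + 1.282)² · (0.47·0.53 + 0.63·0.37) / (-0.16)²
  = (3.608)² · (0.2491 + 0.2331) / 0.0256
  = 13.0177 · 0.4822 / 0.0256
  = 245.20
Adjust for 73% response: 245.20 / 0.73 = 335.89.
Round up → n = 336 per group.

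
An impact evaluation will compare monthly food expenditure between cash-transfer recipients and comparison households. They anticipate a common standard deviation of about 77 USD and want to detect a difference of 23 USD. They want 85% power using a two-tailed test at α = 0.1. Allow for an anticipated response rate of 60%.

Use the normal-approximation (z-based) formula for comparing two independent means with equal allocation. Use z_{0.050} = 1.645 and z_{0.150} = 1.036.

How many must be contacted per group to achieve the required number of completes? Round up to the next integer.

n = (z_{α/2} + z_β)² · (σ₁² + σ₂²) / δ²
  = (1.645 + 1.036)² · (2·77² = 11858) / 23²
  = 7.1878 · 11858 / 529
  = 161.12
Adjust for 60% response: 161.12 / 0.60 = 268.53.
Round up → n = 269 per group.

n = 269 per group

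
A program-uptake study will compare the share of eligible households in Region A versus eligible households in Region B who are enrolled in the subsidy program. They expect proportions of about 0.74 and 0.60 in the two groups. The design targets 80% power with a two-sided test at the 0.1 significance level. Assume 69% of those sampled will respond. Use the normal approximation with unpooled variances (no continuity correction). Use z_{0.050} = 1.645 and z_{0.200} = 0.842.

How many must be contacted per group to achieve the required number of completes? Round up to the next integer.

n = (z_{α/2} + z_β)² · [p₁(1−p₁) + p₂(1−p₂)] / (p₁ − p₂)²
  = (1.645 + 0.842)² · (0.74·0.26 + 0.60·0.40) / (0.14)²
  = (2.487)² · (0.1924 + 0.2400) / 0.0196
  = 6.1852 · 0.4324 / 0.0196
  = 136.45
Adjust for 69% response: 136.45 / 0.69 = 197.76.
Round up → n = 198 per group.

n = 198 per group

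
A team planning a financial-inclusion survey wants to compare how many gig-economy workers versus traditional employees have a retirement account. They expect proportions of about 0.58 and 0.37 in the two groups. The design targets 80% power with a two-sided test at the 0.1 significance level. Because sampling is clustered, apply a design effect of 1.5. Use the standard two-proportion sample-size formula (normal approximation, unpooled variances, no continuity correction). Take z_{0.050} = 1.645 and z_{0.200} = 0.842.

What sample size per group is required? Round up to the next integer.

n = 101 per group

n = (z_{α/2} + z_β)² · [p₁(1−p₁) + p₂(1−p₂)] / (p₁ − p₂)²
  = (1.645 + 0.842)² · (0.58·0.42 + 0.37·0.63) / (0.21)²
  = (2.487)² · (0.2436 + 0.2331) / 0.0441
  = 6.1852 · 0.4767 / 0.0441
  = 66.86
Design effect: 1.5 × 66.86 = 100.29.
Round up → n = 101 per group.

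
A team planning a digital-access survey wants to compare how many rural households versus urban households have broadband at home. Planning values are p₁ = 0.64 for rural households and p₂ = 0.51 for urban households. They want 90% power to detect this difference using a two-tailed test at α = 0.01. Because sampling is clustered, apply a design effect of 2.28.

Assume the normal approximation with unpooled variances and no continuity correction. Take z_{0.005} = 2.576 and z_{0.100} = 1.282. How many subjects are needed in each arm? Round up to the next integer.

n = 965 per group

n = (z_{α/2} + z_β)² · [p₁(1−p₁) + p₂(1−p₂)] / (p₁ − p₂)²
  = (2.576 + 1.282)² · (0.64·0.36 + 0.51·0.49) / (0.13)²
  = (3.858)² · (0.2304 + 0.2499) / 0.0169
  = 14.8842 · 0.4803 / 0.0169
  = 423.01
Design effect: 2.28 × 423.01 = 964.46.
Round up → n = 965 per group.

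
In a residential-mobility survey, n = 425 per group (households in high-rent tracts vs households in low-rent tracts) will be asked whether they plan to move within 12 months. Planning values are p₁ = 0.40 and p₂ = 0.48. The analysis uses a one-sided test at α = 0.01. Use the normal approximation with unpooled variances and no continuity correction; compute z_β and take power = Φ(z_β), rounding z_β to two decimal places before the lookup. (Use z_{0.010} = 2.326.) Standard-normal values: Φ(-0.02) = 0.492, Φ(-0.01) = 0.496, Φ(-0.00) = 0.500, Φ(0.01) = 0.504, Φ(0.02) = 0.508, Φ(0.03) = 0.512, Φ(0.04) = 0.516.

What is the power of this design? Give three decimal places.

Power ≈ 0.512

z_β = |p₁−p₂|·√(n/[p₁q₁+p₂q₂]) − z_α
    = 0.08 · √(425/0.4896) − 2.326
    = 0.08 · 29.4628 − 2.326
    = 2.3570 − 2.326 = 0.0310 → 0.03
Power = Φ(0.03) = 0.512.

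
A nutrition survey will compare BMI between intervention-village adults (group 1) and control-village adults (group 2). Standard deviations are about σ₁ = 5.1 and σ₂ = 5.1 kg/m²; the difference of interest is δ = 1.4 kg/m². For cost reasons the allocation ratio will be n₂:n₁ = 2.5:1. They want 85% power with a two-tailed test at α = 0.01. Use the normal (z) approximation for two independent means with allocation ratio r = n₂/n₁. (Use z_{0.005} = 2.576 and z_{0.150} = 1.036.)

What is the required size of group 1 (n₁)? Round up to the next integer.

n₁ = (z_{α/2} + z_β)² · (σ₁² + σ₂²/r) / δ²
   = (2.576 + 1.036)² · (5.1² + 5.1²/2.5) / 1.4²
   = 13.0465 · (26.01 + 10.404) / 1.96
   = 13.0465 · 36.414 / 1.96
   = 242.39
Round up → n₁ = 243; n₂ = r·n₁ = 2.5 × 243 = 608.

n₁ = 243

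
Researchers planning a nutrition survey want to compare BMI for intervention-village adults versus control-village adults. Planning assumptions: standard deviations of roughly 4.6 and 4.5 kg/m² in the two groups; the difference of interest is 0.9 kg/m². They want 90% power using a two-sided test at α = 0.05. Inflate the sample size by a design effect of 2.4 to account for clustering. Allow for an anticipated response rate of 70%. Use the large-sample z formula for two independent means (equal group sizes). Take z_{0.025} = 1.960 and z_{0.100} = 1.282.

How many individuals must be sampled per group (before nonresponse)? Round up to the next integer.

n = 1843 per group

n = (z_{α/2} + z_β)² · (σ₁² + σ₂²) / δ²
  = (1.960 + 1.282)² · (4.6² + 4.5² = 41.41) / 0.9²
  = 10.5106 · 41.41 / 0.81
  = 537.34
Design effect: 2.4 × 537.34 = 1289.61.
Adjust for 70% response: 1289.61 / 0.70 = 1842.30.
Round up → n = 1843 per group.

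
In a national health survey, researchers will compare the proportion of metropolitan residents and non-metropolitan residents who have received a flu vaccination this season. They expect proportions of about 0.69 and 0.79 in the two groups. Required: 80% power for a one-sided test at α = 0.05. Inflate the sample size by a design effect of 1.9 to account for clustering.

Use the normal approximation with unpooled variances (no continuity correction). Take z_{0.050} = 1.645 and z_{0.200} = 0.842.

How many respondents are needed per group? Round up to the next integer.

n = 447 per group

n = (z_α + z_β)² · [p₁(1−p₁) + p₂(1−p₂)] / (p₁ − p₂)²
  = (1.645 + 0.842)² · (0.69·0.31 + 0.79·0.21) / (-0.10)²
  = (2.487)² · (0.2139 + 0.1659) / 0.0100
  = 6.1852 · 0.3798 / 0.0100
  = 234.91
Design effect: 1.9 × 234.91 = 446.33.
Round up → n = 447 per group.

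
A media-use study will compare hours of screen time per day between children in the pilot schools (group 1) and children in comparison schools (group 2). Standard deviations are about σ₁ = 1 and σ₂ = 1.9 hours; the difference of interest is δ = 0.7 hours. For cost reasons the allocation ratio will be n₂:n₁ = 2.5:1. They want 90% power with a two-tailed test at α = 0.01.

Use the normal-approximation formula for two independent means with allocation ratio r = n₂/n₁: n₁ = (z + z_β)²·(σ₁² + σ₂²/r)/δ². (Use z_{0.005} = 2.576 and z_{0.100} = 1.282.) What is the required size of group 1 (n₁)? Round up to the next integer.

n₁ = 75

n₁ = (z_{α/2} + z_β)² · (σ₁² + σ₂²/r) / δ²
   = (2.576 + 1.282)² · (1² + 1.9²/2.5) / 0.7²
   = 14.8842 · (1 + 1.444) / 0.49
   = 14.8842 · 2.444 / 0.49
   = 74.24
Round up → n₁ = 75; n₂ = r·n₁ = 2.5 × 75 = 188.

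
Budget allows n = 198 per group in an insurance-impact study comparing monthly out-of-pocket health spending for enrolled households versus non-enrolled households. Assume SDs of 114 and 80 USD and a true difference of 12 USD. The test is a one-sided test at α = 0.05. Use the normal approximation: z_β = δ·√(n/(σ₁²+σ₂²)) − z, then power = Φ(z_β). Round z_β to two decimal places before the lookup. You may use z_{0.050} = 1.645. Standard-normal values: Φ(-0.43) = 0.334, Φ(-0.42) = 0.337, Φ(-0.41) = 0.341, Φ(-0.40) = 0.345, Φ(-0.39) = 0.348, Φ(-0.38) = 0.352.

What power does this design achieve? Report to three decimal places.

z_β = δ·√(n/(σ₁²+σ₂²)) − z_α
    = 12 · √(198/19396) − 1.645
    = 12 · 0.10104 − 1.645
    = 1.2124 − 1.645 = -0.4326 → -0.43
Power = Φ(-0.43) = 0.334.

Power ≈ 0.334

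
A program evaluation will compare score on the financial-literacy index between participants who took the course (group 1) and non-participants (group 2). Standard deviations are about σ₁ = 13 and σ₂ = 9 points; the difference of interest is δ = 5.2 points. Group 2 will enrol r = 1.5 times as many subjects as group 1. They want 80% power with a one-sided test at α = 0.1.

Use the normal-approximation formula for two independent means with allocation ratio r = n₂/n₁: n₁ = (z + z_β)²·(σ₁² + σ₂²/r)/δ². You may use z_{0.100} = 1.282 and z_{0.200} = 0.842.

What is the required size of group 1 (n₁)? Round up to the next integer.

n₁ = 38

n₁ = (z_α + z_β)² · (σ₁² + σ₂²/r) / δ²
   = (1.282 + 0.842)² · (13² + 9²/1.5) / 5.2²
   = 4.5114 · (169 + 54) / 27.04
   = 4.5114 · 223 / 27.04
   = 37.21
Round up → n₁ = 38; n₂ = r·n₁ = 1.5 × 38 = 57.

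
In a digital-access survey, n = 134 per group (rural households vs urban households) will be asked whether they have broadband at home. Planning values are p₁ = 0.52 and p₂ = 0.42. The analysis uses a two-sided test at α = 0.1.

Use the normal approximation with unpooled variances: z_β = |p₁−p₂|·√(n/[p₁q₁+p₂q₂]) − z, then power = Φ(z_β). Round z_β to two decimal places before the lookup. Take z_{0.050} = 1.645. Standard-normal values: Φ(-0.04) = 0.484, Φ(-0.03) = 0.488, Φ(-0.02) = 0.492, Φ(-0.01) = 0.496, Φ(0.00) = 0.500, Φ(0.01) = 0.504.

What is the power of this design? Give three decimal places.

z_β = |p₁−p₂|·√(n/[p₁q₁+p₂q₂]) − z_{α/2}
    = 0.10 · √(134/0.4932) − 1.645
    = 0.10 · 16.4832 − 1.645
    = 1.6483 − 1.645 = 0.0033 → 0.00
Power = Φ(0.00) = 0.500.

Power ≈ 0.500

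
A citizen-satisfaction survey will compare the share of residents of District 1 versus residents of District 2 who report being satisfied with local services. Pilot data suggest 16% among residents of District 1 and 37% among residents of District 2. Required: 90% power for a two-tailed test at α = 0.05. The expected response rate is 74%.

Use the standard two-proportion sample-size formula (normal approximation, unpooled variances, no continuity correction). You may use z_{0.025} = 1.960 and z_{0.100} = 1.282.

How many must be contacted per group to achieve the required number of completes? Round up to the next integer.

n = (z_{α/2} + z_β)² · [p₁(1−p₁) + p₂(1−p₂)] / (p₁ − p₂)²
  = (1.960 + 1.282)² · (0.16·0.84 + 0.37·0.63) / (-0.21)²
  = (3.242)² · (0.1344 + 0.2331) / 0.0441
  = 10.5106 · 0.3675 / 0.0441
  = 87.59
Adjust for 74% response: 87.59 / 0.74 = 118.36.
Round up → n = 119 per group.

n = 119 per group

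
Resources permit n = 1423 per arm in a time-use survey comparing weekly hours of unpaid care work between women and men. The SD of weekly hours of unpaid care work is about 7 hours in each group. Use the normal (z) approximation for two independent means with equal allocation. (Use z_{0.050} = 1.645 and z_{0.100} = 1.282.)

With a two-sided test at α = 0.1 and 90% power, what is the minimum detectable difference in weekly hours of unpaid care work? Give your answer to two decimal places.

Minimum detectable difference ≈ 0.77 hours

δ = (z_{α/2} + z_β) · √((σ₁²+σ₂²)/n)
  = (1.645 + 1.282) · √(98/1423)
  = 2.927 · √0.06887
  = 2.927 · 0.2624
  = 0.7681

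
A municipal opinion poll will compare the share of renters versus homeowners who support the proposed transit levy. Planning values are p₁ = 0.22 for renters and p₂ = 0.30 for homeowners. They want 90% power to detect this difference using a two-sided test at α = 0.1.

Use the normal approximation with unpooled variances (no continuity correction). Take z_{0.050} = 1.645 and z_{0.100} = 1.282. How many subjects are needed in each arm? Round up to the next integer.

n = (z_{α/2} + z_β)² · [p₁(1−p₁) + p₂(1−p₂)] / (p₁ − p₂)²
  = (1.645 + 1.282)² · (0.22·0.78 + 0.30·0.70) / (-0.08)²
  = (2.927)² · (0.1716 + 0.2100) / 0.0064
  = 8.5673 · 0.3816 / 0.0064
  = 510.83
Round up → n = 511 per group.

n = 511 per group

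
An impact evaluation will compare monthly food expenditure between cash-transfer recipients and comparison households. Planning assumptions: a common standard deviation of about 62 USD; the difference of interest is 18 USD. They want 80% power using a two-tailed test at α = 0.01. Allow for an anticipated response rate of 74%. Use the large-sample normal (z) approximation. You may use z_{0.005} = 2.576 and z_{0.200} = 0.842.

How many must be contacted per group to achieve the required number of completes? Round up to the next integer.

n = (z_{α/2} + z_β)² · (σ₁² + σ₂²) / δ²
  = (2.576 + 0.842)² · (2·62² = 7688) / 18²
  = 11.6827 · 7688 / 324
  = 277.21
Adjust for 74% response: 277.21 / 0.74 = 374.61.
Round up → n = 375 per group.

n = 375 per group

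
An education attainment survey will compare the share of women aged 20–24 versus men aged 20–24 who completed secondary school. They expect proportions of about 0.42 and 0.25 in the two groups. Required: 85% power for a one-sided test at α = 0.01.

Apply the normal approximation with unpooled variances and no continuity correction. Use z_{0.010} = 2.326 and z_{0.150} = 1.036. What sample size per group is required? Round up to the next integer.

n = 169 per group

n = (z_α + z_β)² · [p₁(1−p₁) + p₂(1−p₂)] / (p₁ − p₂)²
  = (2.326 + 1.036)² · (0.42·0.58 + 0.25·0.75) / (0.17)²
  = (3.362)² · (0.2436 + 0.1875) / 0.0289
  = 11.3030 · 0.4311 / 0.0289
  = 168.61
Round up → n = 169 per group.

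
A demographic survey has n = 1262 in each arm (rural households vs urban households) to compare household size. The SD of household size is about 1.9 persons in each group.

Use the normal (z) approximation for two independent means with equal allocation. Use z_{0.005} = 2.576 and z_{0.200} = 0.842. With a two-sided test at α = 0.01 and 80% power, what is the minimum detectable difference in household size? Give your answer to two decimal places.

δ = (z_{α/2} + z_β) · √((σ₁²+σ₂²)/n)
  = (2.576 + 0.842) · √(7.22/1262)
  = 3.418 · √0.00572
  = 3.418 · 0.0756
  = 0.2585

Minimum detectable difference ≈ 0.26 persons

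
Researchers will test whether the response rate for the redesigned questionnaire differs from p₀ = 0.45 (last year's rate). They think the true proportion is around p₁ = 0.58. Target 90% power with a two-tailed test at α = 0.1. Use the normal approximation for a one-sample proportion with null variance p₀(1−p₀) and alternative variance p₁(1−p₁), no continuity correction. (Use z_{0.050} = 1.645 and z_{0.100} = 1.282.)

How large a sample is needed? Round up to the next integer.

n = 125

n = [z_{α/2}·√(p₀q₀) + z_β·√(p₁q₁)]² / (p₁ − p₀)²
  = [1.645·√(0.45·0.55) + 1.282·√(0.58·0.42)]² / (0.13)²
  = [1.645·0.4975 + 1.282·0.4936]² / 0.0169
  = [1.4511]² / 0.0169
  = 124.60
Round up → n = 125.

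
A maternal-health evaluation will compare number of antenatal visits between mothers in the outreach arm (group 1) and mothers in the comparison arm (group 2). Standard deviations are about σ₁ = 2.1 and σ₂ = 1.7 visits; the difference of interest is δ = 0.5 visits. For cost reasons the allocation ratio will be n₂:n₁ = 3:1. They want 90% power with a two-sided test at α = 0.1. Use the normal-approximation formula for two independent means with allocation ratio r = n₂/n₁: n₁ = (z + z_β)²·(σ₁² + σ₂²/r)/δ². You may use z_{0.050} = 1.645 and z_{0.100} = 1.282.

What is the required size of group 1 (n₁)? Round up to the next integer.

n₁ = (z_{α/2} + z_β)² · (σ₁² + σ₂²/r) / δ²
   = (1.645 + 1.282)² · (2.1² + 1.7²/3) / 0.5²
   = 8.5673 · (4.41 + 0.96333) / 0.25
   = 8.5673 · 5.3733 / 0.25
   = 184.14
Round up → n₁ = 185; n₂ = r·n₁ = 3 × 185 = 555.

n₁ = 185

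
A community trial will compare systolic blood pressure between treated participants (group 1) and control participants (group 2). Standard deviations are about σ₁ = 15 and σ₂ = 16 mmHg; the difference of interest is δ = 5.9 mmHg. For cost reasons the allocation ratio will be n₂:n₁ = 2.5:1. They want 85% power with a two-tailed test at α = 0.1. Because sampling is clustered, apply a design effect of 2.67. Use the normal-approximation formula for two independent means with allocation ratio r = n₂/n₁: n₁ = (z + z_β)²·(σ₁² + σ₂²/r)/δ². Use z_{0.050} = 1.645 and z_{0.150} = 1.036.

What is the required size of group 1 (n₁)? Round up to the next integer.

n₁ = 181

n₁ = (z_{α/2} + z_β)² · (σ₁² + σ₂²/r) / δ²
   = (1.645 + 1.036)² · (15² + 16²/2.5) / 5.9²
   = 7.1878 · (225 + 102.4) / 34.81
   = 7.1878 · 327.4 / 34.81
   = 67.60
Design effect: 2.67 × 67.60 = 180.50.
Round up → n₁ = 181; n₂ = r·n₁ = 2.5 × 181 = 453.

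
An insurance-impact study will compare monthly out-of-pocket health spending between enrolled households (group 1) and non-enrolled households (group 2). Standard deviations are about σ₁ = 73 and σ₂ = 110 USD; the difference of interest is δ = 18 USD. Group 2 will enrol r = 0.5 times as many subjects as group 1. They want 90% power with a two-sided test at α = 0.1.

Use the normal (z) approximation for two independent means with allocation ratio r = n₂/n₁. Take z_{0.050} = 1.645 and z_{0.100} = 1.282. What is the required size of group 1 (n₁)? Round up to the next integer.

n₁ = (z_{α/2} + z_β)² · (σ₁² + σ₂²/r) / δ²
   = (1.645 + 1.282)² · (73² + 110²/0.5) / 18²
   = 8.5673 · (5329 + 24200) / 324
   = 8.5673 · 29529 / 324
   = 780.82
Round up → n₁ = 781; n₂ = r·n₁ = 0.5 × 781 = 391.

n₁ = 781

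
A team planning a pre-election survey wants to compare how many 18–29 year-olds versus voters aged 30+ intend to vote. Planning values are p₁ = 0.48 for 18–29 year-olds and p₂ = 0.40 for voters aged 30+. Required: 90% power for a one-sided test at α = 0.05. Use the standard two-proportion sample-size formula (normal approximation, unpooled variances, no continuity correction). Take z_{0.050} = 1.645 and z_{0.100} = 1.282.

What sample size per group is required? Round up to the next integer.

n = (z_α + z_β)² · [p₁(1−p₁) + p₂(1−p₂)] / (p₁ − p₂)²
  = (1.645 + 1.282)² · (0.48·0.52 + 0.40·0.60) / (0.08)²
  = (2.927)² · (0.2496 + 0.2400) / 0.0064
  = 8.5673 · 0.4896 / 0.0064
  = 655.40
Round up → n = 656 per group.

n = 656 per group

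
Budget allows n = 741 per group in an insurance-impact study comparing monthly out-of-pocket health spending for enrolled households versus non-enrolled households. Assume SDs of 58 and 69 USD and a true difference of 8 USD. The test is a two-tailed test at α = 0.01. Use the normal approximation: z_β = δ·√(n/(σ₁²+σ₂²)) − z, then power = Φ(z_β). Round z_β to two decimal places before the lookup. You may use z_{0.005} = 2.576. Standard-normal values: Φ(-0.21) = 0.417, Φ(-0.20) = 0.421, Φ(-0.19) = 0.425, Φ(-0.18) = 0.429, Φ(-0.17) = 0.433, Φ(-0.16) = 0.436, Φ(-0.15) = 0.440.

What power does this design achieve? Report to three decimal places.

Power ≈ 0.436

z_β = δ·√(n/(σ₁²+σ₂²)) − z_{α/2}
    = 8 · √(741/8125) − 2.576
    = 8 · 0.30199 − 2.576
    = 2.4159 − 2.576 = -0.1601 → -0.16
Power = Φ(-0.16) = 0.436.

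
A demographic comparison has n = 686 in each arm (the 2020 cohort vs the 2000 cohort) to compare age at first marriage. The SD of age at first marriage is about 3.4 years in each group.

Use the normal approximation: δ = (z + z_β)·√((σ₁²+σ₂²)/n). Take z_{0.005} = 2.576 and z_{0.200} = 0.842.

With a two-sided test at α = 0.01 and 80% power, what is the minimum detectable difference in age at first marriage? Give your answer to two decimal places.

δ = (z_{α/2} + z_β) · √((σ₁²+σ₂²)/n)
  = (2.576 + 0.842) · √(23.12/686)
  = 3.418 · √0.0337
  = 3.418 · 0.1836
  = 0.6275

Minimum detectable difference ≈ 0.63 years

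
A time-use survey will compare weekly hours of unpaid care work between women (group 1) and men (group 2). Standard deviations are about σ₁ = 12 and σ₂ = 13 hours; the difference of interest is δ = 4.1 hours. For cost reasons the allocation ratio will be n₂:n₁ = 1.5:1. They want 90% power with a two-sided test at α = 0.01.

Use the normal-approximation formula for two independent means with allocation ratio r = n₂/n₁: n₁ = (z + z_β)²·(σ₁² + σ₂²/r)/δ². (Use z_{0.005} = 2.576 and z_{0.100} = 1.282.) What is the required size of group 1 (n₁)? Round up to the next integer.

n₁ = (z_{α/2} + z_β)² · (σ₁² + σ₂²/r) / δ²
   = (2.576 + 1.282)² · (12² + 13²/1.5) / 4.1²
   = 14.8842 · (144 + 112.6667) / 16.81
   = 14.8842 · 256.6667 / 16.81
   = 227.26
Round up → n₁ = 228; n₂ = r·n₁ = 1.5 × 228 = 342.

n₁ = 228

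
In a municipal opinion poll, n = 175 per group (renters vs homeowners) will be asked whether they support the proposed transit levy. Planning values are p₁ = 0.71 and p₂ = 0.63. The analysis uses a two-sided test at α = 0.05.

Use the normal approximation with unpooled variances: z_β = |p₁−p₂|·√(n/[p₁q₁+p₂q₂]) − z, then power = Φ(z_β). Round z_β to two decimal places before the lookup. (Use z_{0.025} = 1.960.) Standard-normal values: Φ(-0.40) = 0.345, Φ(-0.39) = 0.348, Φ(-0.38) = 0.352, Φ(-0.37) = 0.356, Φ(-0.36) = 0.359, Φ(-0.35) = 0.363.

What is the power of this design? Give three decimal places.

z_β = |p₁−p₂|·√(n/[p₁q₁+p₂q₂]) − z_{α/2}
    = 0.08 · √(175/0.4390) − 1.960
    = 0.08 · 19.9658 − 1.960
    = 1.5973 − 1.960 = -0.3627 → -0.36
Power = Φ(-0.36) = 0.359.

Power ≈ 0.359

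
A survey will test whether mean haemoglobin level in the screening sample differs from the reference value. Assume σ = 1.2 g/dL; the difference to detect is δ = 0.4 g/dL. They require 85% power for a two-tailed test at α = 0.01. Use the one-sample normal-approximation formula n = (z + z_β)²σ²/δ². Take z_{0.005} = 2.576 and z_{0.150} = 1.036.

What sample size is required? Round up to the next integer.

n = 118

n = (z_{α/2} + z_β)² · σ² / δ²
  = (2.576 + 1.036)² · 1.2² / 0.4²
  = 13.0465 · 1.44 / 0.16
  = 117.42
Round up → n = 118.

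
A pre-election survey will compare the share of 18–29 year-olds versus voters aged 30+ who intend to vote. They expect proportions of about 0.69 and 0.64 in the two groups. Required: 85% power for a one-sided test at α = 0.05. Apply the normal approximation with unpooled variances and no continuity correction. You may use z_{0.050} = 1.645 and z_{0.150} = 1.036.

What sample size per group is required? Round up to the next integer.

n = 1278 per group

n = (z_α + z_β)² · [p₁(1−p₁) + p₂(1−p₂)] / (p₁ − p₂)²
  = (1.645 + 1.036)² · (0.69·0.31 + 0.64·0.36) / (0.05)²
  = (2.681)² · (0.2139 + 0.2304) / 0.0025
  = 7.1878 · 0.4443 / 0.0025
  = 1277.41
Round up → n = 1278 per group.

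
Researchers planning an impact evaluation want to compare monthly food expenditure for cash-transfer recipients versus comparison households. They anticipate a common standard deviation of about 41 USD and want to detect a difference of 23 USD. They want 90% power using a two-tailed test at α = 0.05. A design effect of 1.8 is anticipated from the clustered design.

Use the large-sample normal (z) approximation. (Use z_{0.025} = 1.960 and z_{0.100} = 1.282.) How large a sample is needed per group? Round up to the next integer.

n = 121 per group

n = (z_{α/2} + z_β)² · (σ₁² + σ₂²) / δ²
  = (1.960 + 1.282)² · (2·41² = 3362) / 23²
  = 10.5106 · 3362 / 529
  = 66.80
Design effect: 1.8 × 66.80 = 120.24.
Round up → n = 121 per group.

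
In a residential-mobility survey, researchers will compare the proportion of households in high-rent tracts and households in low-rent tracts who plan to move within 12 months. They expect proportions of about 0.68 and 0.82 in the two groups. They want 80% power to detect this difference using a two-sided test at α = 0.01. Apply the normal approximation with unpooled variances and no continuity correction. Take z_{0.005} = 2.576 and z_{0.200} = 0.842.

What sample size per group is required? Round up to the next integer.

n = (z_{α/2} + z_β)² · [p₁(1−p₁) + p₂(1−p₂)] / (p₁ − p₂)²
  = (2.576 + 0.842)² · (0.68·0.32 + 0.82·0.18) / (-0.14)²
  = (3.418)² · (0.2176 + 0.1476) / 0.0196
  = 11.6827 · 0.3652 / 0.0196
  = 217.68
Round up → n = 218 per group.

n = 218 per group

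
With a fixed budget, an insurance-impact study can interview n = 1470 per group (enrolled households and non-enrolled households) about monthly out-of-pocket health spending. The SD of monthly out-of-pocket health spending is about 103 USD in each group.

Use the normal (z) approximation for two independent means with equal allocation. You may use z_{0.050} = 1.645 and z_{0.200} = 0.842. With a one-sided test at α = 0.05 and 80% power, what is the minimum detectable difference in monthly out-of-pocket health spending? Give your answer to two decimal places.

δ = (z_α + z_β) · √((σ₁²+σ₂²)/n)
  = (1.645 + 0.842) · √(21218/1470)
  = 2.487 · √14.434
  = 2.487 · 3.7992
  = 9.4486

Minimum detectable difference ≈ 9.45 USD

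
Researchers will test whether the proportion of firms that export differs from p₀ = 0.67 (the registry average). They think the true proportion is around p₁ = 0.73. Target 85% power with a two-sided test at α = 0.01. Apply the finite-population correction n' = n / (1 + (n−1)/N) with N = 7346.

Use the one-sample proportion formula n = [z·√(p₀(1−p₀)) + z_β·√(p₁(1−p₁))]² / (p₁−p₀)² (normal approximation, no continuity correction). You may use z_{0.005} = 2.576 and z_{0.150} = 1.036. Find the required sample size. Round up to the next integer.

n = [z_{α/2}·√(p₀q₀) + z_β·√(p₁q₁)]² / (p₁ − p₀)²
  = [2.576·√(0.67·0.33) + 1.036·√(0.73·0.27)]² / (0.06)²
  = [2.576·0.4702 + 1.036·0.4440]² / 0.0036
  = [1.6712]² / 0.0036
  = 775.82
Finite-population correction (N = 7346): 775.82 / (1 + (775.82 − 1)/7346) = 701.80.
Round up → n = 702.

n = 702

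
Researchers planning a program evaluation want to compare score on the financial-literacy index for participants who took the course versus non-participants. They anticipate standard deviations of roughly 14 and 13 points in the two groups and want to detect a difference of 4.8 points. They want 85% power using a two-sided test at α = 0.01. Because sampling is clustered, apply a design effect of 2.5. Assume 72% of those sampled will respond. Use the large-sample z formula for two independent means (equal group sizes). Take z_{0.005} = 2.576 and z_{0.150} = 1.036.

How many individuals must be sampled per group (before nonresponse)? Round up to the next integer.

n = (z_{α/2} + z_β)² · (σ₁² + σ₂²) / δ²
  = (2.576 + 1.036)² · (14² + 13² = 365) / 4.8²
  = 13.0465 · 365 / 23.04
  = 206.68
Design effect: 2.5 × 206.68 = 516.71.
Adjust for 72% response: 516.71 / 0.72 = 717.65.
Round up → n = 718 per group.

n = 718 per group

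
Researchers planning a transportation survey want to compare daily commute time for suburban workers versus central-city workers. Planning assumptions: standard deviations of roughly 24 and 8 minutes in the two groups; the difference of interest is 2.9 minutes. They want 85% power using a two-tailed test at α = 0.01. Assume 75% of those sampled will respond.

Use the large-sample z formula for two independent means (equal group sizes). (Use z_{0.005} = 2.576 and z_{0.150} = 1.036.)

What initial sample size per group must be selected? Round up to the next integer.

n = 1324 per group

n = (z_{α/2} + z_β)² · (σ₁² + σ₂²) / δ²
  = (2.576 + 1.036)² · (24² + 8² = 640) / 2.9²
  = 13.0465 · 640 / 8.41
  = 992.84
Adjust for 75% response: 992.84 / 0.75 = 1323.79.
Round up → n = 1324 per group.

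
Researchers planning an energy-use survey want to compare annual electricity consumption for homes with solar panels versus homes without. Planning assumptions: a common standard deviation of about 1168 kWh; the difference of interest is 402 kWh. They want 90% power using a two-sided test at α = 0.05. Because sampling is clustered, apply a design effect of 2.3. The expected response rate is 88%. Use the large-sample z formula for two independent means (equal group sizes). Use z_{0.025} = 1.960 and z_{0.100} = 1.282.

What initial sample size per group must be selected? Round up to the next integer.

n = 464 per group

n = (z_{α/2} + z_β)² · (σ₁² + σ₂²) / δ²
  = (1.960 + 1.282)² · (2·1168² = 2728448) / 402²
  = 10.5106 · 2728448 / 161604
  = 177.46
Design effect: 2.3 × 177.46 = 408.15.
Adjust for 88% response: 408.15 / 0.88 = 463.80.
Round up → n = 464 per group.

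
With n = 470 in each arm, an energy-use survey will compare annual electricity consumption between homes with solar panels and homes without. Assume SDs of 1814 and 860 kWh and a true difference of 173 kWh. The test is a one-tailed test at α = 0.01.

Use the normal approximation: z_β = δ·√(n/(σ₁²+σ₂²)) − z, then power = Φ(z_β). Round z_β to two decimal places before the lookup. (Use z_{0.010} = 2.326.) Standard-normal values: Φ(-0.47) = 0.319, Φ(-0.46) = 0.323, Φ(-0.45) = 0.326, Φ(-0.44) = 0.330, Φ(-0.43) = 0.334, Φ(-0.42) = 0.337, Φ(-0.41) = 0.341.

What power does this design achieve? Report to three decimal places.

z_β = δ·√(n/(σ₁²+σ₂²)) − z_α
    = 173 · √(470/4030196) − 2.326
    = 173 · 0.01080 − 2.326
    = 1.8682 − 2.326 = -0.4578 → -0.46
Power = Φ(-0.46) = 0.323.

Power ≈ 0.323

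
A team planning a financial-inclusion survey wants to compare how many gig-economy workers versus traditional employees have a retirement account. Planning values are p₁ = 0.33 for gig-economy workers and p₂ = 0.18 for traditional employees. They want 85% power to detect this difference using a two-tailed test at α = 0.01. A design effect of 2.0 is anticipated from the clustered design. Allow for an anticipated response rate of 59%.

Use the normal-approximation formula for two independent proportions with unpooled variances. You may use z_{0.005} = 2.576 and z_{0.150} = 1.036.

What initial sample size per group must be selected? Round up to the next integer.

n = 725 per group

n = (z_{α/2} + z_β)² · [p₁(1−p₁) + p₂(1−p₂)] / (p₁ − p₂)²
  = (2.576 + 1.036)² · (0.33·0.67 + 0.18·0.82) / (0.15)²
  = (3.612)² · (0.2211 + 0.1476) / 0.0225
  = 13.0465 · 0.3687 / 0.0225
  = 213.79
Design effect: 2.0 × 213.79 = 427.58.
Adjust for 59% response: 427.58 / 0.59 = 724.71.
Round up → n = 725 per group.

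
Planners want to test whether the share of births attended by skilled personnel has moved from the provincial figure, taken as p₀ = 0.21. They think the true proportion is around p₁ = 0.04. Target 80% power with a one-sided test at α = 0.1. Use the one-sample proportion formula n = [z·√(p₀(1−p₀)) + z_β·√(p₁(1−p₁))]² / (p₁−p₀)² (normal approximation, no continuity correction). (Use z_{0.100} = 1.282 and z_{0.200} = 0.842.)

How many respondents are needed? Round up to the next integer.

n = [z_α·√(p₀q₀) + z_β·√(p₁q₁)]² / (p₁ − p₀)²
  = [1.282·√(0.21·0.79) + 0.842·√(0.04·0.96)]² / (-0.17)²
  = [1.282·0.4073 + 0.842·0.1960]² / 0.0289
  = [0.6872]² / 0.0289
  = 16.34
Round up → n = 17.

n = 17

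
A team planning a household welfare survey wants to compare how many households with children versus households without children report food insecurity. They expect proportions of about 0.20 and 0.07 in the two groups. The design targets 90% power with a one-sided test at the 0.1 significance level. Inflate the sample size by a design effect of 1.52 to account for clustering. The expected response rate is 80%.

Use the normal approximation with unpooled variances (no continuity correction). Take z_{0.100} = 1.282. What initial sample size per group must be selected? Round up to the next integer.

n = (z_α + z_β)² · [p₁(1−p₁) + p₂(1−p₂)] / (p₁ − p₂)²
  = (1.282 + 1.282)² · (0.20·0.80 + 0.07·0.93) / (0.13)²
  = (2.564)² · (0.1600 + 0.0651) / 0.0169
  = 6.5741 · 0.2251 / 0.0169
  = 87.56
Design effect: 1.52 × 87.56 = 133.10.
Adjust for 80% response: 133.10 / 0.80 = 166.37.
Round up → n = 167 per group.

n = 167 per group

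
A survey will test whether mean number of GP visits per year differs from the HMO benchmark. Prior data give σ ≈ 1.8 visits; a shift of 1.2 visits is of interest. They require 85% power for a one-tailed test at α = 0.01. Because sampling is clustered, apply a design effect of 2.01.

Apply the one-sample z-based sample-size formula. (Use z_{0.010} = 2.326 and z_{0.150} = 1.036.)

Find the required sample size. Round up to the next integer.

n = (z_α + z_β)² · σ² / δ²
  = (2.326 + 1.036)² · 1.8² / 1.2²
  = 11.3030 · 3.24 / 1.44
  = 25.43
Design effect: 2.01 × 25.43 = 51.12.
Round up → n = 52.

n = 52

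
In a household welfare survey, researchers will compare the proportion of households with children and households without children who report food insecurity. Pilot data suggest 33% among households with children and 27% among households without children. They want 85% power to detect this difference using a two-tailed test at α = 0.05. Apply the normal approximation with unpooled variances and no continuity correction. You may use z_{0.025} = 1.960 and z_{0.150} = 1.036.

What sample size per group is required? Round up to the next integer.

n = 1043 per group

n = (z_{α/2} + z_β)² · [p₁(1−p₁) + p₂(1−p₂)] / (p₁ − p₂)²
  = (1.960 + 1.036)² · (0.33·0.67 + 0.27·0.73) / (0.06)²
  = (2.996)² · (0.2211 + 0.1971) / 0.0036
  = 8.9760 · 0.4182 / 0.0036
  = 1042.71
Round up → n = 1043 per group.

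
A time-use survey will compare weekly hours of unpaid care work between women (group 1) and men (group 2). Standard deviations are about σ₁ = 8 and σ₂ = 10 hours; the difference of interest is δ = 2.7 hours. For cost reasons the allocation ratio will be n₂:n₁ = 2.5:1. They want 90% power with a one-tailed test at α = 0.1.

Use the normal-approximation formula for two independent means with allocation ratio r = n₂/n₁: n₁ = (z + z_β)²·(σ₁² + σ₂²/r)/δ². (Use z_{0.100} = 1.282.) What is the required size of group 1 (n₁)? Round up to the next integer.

n₁ = 94

n₁ = (z_α + z_β)² · (σ₁² + σ₂²/r) / δ²
   = (1.282 + 1.282)² · (8² + 10²/2.5) / 2.7²
   = 6.5741 · (64 + 40) / 7.29
   = 6.5741 · 104 / 7.29
   = 93.79
Round up → n₁ = 94; n₂ = r·n₁ = 2.5 × 94 = 235.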